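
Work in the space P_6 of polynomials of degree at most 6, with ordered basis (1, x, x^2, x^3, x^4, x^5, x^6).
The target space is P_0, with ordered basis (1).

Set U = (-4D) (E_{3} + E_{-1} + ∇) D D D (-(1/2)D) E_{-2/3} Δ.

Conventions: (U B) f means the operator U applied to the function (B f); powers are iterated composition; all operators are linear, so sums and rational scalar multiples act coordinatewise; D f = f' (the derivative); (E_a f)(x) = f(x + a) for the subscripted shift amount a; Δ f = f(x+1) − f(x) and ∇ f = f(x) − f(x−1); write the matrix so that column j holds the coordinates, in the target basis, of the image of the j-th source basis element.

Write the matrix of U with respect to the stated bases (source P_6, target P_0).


image of 1: 0
image of x: 0
image of x^2: 0
image of x^3: 0
image of x^4: 0
image of x^5: 0
image of x^6: 2880
each image's coordinates form column j of the matrix

the matrix is [[0, 0, 0, 0, 0, 0, 2880]] (rows listed top to bottom)


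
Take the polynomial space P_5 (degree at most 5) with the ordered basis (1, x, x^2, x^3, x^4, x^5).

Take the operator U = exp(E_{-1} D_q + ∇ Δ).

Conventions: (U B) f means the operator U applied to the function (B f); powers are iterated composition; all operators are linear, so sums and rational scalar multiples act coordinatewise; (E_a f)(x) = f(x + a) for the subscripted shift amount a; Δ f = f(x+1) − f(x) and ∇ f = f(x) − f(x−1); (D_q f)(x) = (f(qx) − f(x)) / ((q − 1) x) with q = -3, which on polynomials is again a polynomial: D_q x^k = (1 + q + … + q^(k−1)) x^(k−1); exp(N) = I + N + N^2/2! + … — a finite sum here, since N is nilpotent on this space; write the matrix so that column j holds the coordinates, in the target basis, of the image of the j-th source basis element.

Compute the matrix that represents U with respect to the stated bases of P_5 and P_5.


the matrix is [[1, 1, 3, 44/3, -13, -1562/3]; [0, 1, -2, -15, -16/3, -137]; [0, 0, 1, 7, 2, 1064/3]; [0, 0, 0, 1, -20, -834]; [0, 0, 0, 0, 1, 61]; [0, 0, 0, 0, 0, 1]] (rows listed top to bottom)

image of 1: 1
image of x: x + 1
image of x^2: x^2 - 2x + 3
image of x^3: x^3 + 7x^2 - 15x + 44/3
image of x^4: x^4 - 20x^3 + 2x^2 - (16/3)x - 13
image of x^5: x^5 + 61x^4 - 834x^3 + (1064/3)x^2 - 137x - 1562/3
each image's coordinates form column j of the matrix


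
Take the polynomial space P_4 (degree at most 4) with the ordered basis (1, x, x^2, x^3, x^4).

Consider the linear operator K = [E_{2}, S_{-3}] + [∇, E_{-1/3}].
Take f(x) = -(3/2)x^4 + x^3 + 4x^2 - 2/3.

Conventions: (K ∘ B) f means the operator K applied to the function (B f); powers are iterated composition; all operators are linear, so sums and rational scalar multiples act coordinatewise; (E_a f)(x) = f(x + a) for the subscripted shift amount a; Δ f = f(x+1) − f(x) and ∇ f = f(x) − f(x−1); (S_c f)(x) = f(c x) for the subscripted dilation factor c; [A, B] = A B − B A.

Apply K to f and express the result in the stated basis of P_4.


the image equals g(x) = -1296x^3 - 2808x^2 - 4128x - 2016

S_{-3} f = -(243/2)x^4 - 27x^3 + 36x^2 - 2/3
E_{2} S_{-3} f = -(243/2)x^4 - 999x^3 - 3042x^2 - 4068x - 6050/3
E_{2} f = -(3/2)x^4 - 11x^3 - 26x^2 - 20x - 2/3
S_{-3} E_{2} f = -(243/2)x^4 + 297x^3 - 234x^2 + 60x - 2/3
[E_{2}, S_{-3}] f = -1296x^3 - 2808x^2 - 4128x - 2016
E_{-1/3} f = -(3/2)x^4 + 3x^3 + 2x^2 - (19/9)x - 5/18
∇ E_{-1/3} f = -6x^3 + 18x^2 - 11x + 7/18
∇ f = -6x^3 + 12x^2 - x - 3/2
E_{-1/3} ∇ f = -6x^3 + 18x^2 - 11x + 7/18
[∇, E_{-1/3}] f = 0
([E_{2}, S_{-3}] + [∇, E_{-1/3}]) f = -1296x^3 - 2808x^2 - 4128x - 2016


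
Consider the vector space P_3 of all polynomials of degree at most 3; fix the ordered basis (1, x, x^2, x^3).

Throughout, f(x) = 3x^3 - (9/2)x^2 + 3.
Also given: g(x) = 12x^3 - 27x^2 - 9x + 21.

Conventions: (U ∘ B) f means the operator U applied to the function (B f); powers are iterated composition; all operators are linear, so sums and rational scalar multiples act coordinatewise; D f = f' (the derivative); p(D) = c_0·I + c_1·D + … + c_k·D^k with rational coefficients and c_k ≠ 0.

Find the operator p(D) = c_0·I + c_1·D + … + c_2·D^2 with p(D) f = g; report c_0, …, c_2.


D^0 f = 3x^3 - (9/2)x^2 + 3
D^1 f = 9x^2 - 9x
D^2 f = 18x - 9
matching coefficients of g against c_0 f + c_1 Df + … from the top degree down determines the c_i
solution: c_0 = 4, c_1 = -1, c_2 = -1

c_0 = 4, c_1 = -1, c_2 = -1


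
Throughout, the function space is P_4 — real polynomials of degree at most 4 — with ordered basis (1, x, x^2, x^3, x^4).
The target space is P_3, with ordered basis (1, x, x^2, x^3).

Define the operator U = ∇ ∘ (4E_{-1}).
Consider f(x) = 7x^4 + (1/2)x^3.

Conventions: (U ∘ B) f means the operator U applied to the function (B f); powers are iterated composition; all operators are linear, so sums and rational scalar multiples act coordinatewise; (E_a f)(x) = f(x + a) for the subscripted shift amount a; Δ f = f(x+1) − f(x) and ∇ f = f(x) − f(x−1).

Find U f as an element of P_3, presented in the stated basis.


E_{-1} f = 7x^4 - (55/2)x^3 + (81/2)x^2 - (53/2)x + 13/2
(4E_{-1}) f = 28x^4 - 110x^3 + 162x^2 - 106x + 26
∇ (4E_{-1}) f = 112x^3 - 498x^2 + 766x - 406

the image equals g(x) = 112x^3 - 498x^2 + 766x - 406


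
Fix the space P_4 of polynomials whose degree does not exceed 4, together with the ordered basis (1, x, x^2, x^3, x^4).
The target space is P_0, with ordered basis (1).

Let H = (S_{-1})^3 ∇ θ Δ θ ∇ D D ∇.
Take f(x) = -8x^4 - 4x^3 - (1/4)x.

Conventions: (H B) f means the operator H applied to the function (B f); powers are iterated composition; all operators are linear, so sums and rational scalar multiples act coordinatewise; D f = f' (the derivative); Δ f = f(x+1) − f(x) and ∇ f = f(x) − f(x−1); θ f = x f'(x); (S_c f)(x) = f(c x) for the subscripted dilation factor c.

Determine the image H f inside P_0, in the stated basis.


∇ f = -32x^3 + 36x^2 - 20x + 15/4
D ∇ f = -96x^2 + 72x - 20
D D ∇ f = -192x + 72
∇ D D ∇ f = -192
θ ∇ D D ∇ f = 0
Δ (θ ∇ D D) ∇ f = 0
θ Δ (θ ∇ D D) ∇ f = 0
∇ (θ Δ) (θ ∇ D D) ∇ f = 0
S_{-1} ∇ (θ Δ) (θ ∇ D D) ∇ f = 0
S_{-1} S_{-1} ∇ (θ Δ) (θ ∇ D D) ∇ f = 0
S_{-1} S_{-1} S_{-1} ∇ (θ Δ) (θ ∇ D D) ∇ f = 0

the image equals g(x) = 0


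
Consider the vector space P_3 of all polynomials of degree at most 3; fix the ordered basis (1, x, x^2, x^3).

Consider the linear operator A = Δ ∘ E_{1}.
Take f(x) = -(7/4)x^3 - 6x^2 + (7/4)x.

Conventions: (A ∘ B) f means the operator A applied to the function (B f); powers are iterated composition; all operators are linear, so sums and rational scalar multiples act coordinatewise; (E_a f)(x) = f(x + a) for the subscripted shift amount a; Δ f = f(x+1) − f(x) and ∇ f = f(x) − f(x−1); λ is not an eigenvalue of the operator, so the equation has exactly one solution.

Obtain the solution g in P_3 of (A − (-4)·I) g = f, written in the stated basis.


write g with unknown coordinates in the stated basis and equate coefficients in (A − (-4)·I) g = f
solving from the highest basis element down gives g = -(7/16)x^3 - (75/64)x^2 + (257/128)x + 585/512
check: A g = -(21/16)x^2 - (201/32)x - 585/128
so A g − (-4)·g = -(7/4)x^3 - 6x^2 + (7/4)x = f ✓

g(x) = -(7/16)x^3 - (75/64)x^2 + (257/128)x + 585/512


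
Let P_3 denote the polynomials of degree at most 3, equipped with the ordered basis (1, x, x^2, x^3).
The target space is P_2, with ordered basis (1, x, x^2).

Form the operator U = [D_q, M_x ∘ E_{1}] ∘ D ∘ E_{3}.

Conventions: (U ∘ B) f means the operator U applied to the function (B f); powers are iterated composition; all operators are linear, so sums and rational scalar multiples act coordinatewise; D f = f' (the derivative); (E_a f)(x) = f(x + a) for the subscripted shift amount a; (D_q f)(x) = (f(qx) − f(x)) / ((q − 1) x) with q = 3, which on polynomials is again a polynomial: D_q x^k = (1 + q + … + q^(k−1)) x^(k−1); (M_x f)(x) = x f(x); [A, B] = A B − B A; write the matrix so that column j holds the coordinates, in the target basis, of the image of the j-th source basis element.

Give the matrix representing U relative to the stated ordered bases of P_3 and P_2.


image of 1: 0
image of x: 1
image of x^2: 6x + 8
image of x^3: 27x^2 + 66x + 48
each image's coordinates form column j of the matrix

the matrix is [[0, 1, 8, 48]; [0, 0, 6, 66]; [0, 0, 0, 27]] (rows listed top to bottom)


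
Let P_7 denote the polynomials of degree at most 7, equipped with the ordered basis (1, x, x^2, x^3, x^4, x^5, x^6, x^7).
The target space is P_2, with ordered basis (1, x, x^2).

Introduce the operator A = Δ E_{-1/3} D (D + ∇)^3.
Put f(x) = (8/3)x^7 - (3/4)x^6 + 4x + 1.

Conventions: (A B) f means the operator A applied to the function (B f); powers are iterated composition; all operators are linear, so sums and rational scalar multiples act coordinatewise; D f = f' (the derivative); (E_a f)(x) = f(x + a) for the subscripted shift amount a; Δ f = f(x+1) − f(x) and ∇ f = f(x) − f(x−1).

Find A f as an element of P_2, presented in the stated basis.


D f = (56/3)x^6 - (9/2)x^5 + 4
∇ f = (56/3)x^6 - (121/2)x^5 + (1255/12)x^4 - (325/3)x^3 + (269/4)x^2 - (139/6)x + 89/12
(D + ∇) f = (112/3)x^6 - 65x^5 + (1255/12)x^4 - (325/3)x^3 + (269/4)x^2 - (139/6)x + 137/12
D (D + ∇) f = 224x^5 - 325x^4 + (1255/3)x^3 - 325x^2 + (269/2)x - 139/6
∇ (D + ∇) f = 224x^5 - 885x^4 + 1815x^3 - (4325/2)x^2 + (8561/6)x - 1217/3
(D + ∇) (D + ∇) f = 448x^5 - 1210x^4 + (6700/3)x^3 - (4975/2)x^2 + (4684/3)x - 2573/6
D (D + ∇) (D + ∇) f = 2240x^4 - 4840x^3 + 6700x^2 - 4975x + 4684/3
∇ (D + ∇) (D + ∇) f = 2240x^4 - 9320x^3 + 18440x^2 - 18755x + 47641/6
(D + ∇) (D + ∇) (D + ∇) f = 4480x^4 - 14160x^3 + 25140x^2 - 23730x + 19003/2
D (D + ∇)^3 f = 17920x^3 - 42480x^2 + 50280x - 23730
E_{-1/3} D (D + ∇)^3 f = 17920x^3 - 60400x^2 + (253720/3)x - 1238590/27
Δ (E_{-1/3} D) (D + ∇)^3 f = 53760x^2 - 67040x + 126280/3

the result is g(x) = 53760x^2 - 67040x + 126280/3


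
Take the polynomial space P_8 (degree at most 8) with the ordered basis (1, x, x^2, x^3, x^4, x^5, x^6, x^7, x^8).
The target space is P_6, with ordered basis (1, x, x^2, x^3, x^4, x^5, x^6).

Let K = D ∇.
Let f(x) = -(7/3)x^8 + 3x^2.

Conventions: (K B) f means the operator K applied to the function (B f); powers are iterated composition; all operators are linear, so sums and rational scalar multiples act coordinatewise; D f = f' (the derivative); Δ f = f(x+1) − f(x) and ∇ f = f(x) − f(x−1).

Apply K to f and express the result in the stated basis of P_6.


the image equals g(x) = -(392/3)x^6 + 392x^5 - (1960/3)x^4 + (1960/3)x^3 - 392x^2 + (392/3)x - 38/3

∇ f = -(56/3)x^7 + (196/3)x^6 - (392/3)x^5 + (490/3)x^4 - (392/3)x^3 + (196/3)x^2 - (38/3)x - 2/3
D ∇ f = -(392/3)x^6 + 392x^5 - (1960/3)x^4 + (1960/3)x^3 - 392x^2 + (392/3)x - 38/3


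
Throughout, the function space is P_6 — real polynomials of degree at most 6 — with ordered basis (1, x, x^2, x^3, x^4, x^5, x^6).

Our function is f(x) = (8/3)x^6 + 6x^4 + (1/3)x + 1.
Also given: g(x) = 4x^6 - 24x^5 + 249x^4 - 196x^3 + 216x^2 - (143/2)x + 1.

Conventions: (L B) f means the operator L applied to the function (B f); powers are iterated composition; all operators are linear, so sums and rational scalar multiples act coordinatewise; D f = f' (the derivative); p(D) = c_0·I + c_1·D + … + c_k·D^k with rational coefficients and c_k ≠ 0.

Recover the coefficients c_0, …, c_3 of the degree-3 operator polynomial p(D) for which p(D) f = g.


c_0 = 3/2, c_1 = -3/2, c_2 = 3, c_3 = -1/2

D^0 f = (8/3)x^6 + 6x^4 + (1/3)x + 1
D^1 f = 16x^5 + 24x^3 + 1/3
D^2 f = 80x^4 + 72x^2
D^3 f = 320x^3 + 144x
matching coefficients of g against c_0 f + c_1 Df + … from the top degree down determines the c_i
solution: c_0 = 3/2, c_1 = -3/2, c_2 = 3, c_3 = -1/2


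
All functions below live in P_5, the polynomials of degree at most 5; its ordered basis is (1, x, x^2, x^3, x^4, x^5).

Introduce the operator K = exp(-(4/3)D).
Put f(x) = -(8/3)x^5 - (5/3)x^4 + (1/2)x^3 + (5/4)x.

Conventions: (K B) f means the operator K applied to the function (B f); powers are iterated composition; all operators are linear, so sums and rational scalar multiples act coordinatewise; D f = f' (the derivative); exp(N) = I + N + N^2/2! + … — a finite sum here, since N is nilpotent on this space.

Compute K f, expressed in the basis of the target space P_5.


order-1 term: (160/9)x^4 + (80/9)x^3 - 2x^2 - 5/3
order-2 term: -(1280/27)x^3 - (160/9)x^2 + (8/3)x
order-3 term: (5120/81)x^2 + (1280/81)x - 32/27
order-4 term: -(10240/243)x - 1280/243
order-5 term: 8192/729
the series for exp(-(4/3)D) f terminates at order 5
exp(-(4/3)D) f = -(8/3)x^5 + (145/9)x^4 - (2053/54)x^3 + (3518/81)x^2 - (21793/972)x + 2273/729

the image equals g(x) = -(8/3)x^5 + (145/9)x^4 - (2053/54)x^3 + (3518/81)x^2 - (21793/972)x + 2273/729


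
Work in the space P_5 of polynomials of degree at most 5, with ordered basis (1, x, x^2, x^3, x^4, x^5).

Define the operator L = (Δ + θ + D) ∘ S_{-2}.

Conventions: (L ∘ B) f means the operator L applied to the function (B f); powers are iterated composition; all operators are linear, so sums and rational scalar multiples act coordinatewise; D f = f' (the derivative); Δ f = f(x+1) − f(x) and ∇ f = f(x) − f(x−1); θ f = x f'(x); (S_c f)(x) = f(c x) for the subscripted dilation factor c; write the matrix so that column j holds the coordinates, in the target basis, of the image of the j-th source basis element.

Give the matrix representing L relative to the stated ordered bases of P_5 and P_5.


image of 1: 0
image of x: -2x - 4
image of x^2: 8x^2 + 16x + 4
image of x^3: -24x^3 - 48x^2 - 24x - 8
image of x^4: 64x^4 + 128x^3 + 96x^2 + 64x + 16
image of x^5: -160x^5 - 320x^4 - 320x^3 - 320x^2 - 160x - 32
each image's coordinates form column j of the matrix

the matrix is [[0, -4, 4, -8, 16, -32]; [0, -2, 16, -24, 64, -160]; [0, 0, 8, -48, 96, -320]; [0, 0, 0, -24, 128, -320]; [0, 0, 0, 0, 64, -320]; [0, 0, 0, 0, 0, -160]] (rows listed top to bottom)


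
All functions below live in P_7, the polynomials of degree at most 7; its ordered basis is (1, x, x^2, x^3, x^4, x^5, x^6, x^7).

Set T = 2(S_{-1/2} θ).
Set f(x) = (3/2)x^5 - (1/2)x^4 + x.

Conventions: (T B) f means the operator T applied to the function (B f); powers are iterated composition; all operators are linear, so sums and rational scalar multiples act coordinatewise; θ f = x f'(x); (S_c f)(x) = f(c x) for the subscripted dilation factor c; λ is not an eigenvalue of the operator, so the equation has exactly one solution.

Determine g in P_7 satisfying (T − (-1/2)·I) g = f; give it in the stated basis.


write g with unknown coordinates in the stated basis and equate coefficients in (T − (-1/2)·I) g = f
solving from the highest basis element down gives g = 8x^5 - (1/2)x^4 - 2x
check: T g = -(5/2)x^5 - (1/4)x^4 + 2x
so T g − (-1/2)·g = (3/2)x^5 - (1/2)x^4 + x = f ✓

g(x) = 8x^5 - (1/2)x^4 - 2x


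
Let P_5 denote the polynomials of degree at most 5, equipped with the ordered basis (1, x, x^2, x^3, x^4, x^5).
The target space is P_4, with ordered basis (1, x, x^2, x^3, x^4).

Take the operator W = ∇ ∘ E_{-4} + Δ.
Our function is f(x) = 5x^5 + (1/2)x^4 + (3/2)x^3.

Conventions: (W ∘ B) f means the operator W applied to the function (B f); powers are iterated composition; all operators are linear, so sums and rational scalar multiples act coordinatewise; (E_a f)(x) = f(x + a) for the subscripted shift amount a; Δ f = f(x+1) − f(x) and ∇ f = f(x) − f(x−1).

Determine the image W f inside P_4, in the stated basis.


E_{-4} f = 5x^5 - (199/2)x^4 + (1587/2)x^3 - 3170x^2 + 6344x - 5088
∇ E_{-4} f = 25x^4 - 448x^3 + (6055/2)x^2 - (18287/2)x + 10412
Δ f = 25x^4 + 52x^3 + (115/2)x^2 + (63/2)x + 7
(∇ ∘ E_{-4} + Δ) f = 50x^4 - 396x^3 + 3085x^2 - 9112x + 10419

the result is g(x) = 50x^4 - 396x^3 + 3085x^2 - 9112x + 10419


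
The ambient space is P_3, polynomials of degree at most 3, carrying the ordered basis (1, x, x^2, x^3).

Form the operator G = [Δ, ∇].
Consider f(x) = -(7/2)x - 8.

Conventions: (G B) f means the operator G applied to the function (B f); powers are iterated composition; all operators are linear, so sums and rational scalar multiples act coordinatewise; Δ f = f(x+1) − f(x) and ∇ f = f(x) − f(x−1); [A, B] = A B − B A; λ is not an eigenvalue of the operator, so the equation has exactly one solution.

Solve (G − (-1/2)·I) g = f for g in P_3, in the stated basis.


the result is g(x) = -7x - 16

write g with unknown coordinates in the stated basis and equate coefficients in (G − (-1/2)·I) g = f
solving from the highest basis element down gives g = -7x - 16
check: G g = 0
so G g − (-1/2)·g = -(7/2)x - 8 = f ✓


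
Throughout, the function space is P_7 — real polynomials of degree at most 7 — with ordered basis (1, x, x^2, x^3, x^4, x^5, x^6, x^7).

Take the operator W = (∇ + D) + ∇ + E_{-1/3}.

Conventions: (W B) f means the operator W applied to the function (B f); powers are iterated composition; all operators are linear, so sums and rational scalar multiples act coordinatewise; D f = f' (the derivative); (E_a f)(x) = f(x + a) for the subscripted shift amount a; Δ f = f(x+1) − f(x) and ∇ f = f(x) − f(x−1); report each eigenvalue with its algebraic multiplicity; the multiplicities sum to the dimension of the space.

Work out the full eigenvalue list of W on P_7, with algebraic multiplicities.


λ = 1 (multiplicity 8)

image of 1: 1
image of x: x + 8/3
image of x^2: x^2 + (16/3)x - 17/9
image of x^3: x^3 + 8x^2 - (17/3)x + 53/27
image of x^4: x^4 + (32/3)x^3 - (34/3)x^2 + (212/27)x - 161/81
image of x^5: x^5 + (40/3)x^4 - (170/9)x^3 + (530/27)x^2 - (805/81)x + 485/243
image of x^6: x^6 + 16x^5 - (85/3)x^4 + (1060/27)x^3 - (805/27)x^2 + (970/81)x - 1457/729
image of x^7: x^7 + (56/3)x^6 - (119/3)x^5 + (1855/27)x^4 - (5635/81)x^3 + (3395/81)x^2 - (10199/729)x + 4373/2187
the matrix is upper triangular; its diagonal is (1, 1, 1, 1, 1, 1, 1, 1)
for a triangular matrix the eigenvalues are the diagonal entries, with algebraic multiplicity their repetition count


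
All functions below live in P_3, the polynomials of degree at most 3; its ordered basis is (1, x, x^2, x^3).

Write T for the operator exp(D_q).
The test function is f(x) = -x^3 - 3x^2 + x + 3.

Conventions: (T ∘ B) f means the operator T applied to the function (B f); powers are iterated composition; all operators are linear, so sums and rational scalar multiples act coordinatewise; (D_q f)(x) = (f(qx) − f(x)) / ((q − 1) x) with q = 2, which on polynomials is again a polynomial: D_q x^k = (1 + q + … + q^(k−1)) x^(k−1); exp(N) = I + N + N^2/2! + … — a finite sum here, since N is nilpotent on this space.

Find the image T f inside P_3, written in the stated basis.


the result is g(x) = -x^3 - 10x^2 - (37/2)x - 4

order-1 term: -7x^2 - 9x + 1
order-2 term: -(21/2)x - 9/2
order-3 term: -7/2
the series for exp(D_q) f terminates at order 3
exp(D_q) f = -x^3 - 10x^2 - (37/2)x - 4


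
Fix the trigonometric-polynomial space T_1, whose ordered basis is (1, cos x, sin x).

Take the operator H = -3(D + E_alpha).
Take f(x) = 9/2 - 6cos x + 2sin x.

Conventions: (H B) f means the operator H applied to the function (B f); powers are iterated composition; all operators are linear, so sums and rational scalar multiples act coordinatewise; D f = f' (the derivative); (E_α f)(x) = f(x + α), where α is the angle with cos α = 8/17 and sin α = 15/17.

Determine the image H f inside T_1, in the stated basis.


D f = 2cos x + 6sin x
E_alpha f = 9/2 - (18/17)cos x + (106/17)sin x
(D + E_alpha) f = 9/2 + (16/17)cos x + (208/17)sin x
(-3(D + E_alpha)) f = -27/2 - (48/17)cos x - (624/17)sin x

the image equals g(x) = -27/2 - (48/17)cos x - (624/17)sin x


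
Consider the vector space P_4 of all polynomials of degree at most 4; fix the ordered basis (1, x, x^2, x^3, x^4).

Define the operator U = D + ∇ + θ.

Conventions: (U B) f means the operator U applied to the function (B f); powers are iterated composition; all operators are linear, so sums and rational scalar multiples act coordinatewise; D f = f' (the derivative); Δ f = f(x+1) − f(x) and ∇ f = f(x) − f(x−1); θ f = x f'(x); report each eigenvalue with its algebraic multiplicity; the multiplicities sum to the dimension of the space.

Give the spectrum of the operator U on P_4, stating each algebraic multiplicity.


image of 1: 0
image of x: x + 2
image of x^2: 2x^2 + 4x - 1
image of x^3: 3x^3 + 6x^2 - 3x + 1
image of x^4: 4x^4 + 8x^3 - 6x^2 + 4x - 1
the matrix is upper triangular; its diagonal is (0, 1, 2, 3, 4)
for a triangular matrix the eigenvalues are the diagonal entries, with algebraic multiplicity their repetition count

λ = 0 (multiplicity 1), λ = 1 (multiplicity 1), λ = 2 (multiplicity 1), λ = 3 (multiplicity 1), λ = 4 (multiplicity 1)


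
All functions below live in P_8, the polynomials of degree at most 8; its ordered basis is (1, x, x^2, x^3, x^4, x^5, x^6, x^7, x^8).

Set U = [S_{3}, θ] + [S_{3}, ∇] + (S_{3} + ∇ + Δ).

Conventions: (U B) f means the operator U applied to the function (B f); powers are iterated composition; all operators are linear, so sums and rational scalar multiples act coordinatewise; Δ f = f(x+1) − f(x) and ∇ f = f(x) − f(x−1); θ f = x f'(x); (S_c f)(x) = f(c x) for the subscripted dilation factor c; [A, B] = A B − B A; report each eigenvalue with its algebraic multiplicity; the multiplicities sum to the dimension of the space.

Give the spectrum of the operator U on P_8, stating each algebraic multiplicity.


image of 1: 1
image of x: 3x
image of x^2: 9x^2 - 8x + 8
image of x^3: 27x^3 - 48x^2 + 72x - 24
image of x^4: 81x^4 - 208x^3 + 432x^2 - 304x + 80
image of x^5: 243x^5 - 800x^4 + 2160x^3 - 2320x^2 + 1200x - 240
image of x^6: 729x^6 - 2904x^5 + 9720x^4 - 14000x^3 + 10800x^2 - 4344x + 728
image of x^7: 2187x^7 - 10192x^6 + 40824x^5 - 73640x^4 + 75600x^3 - 45696x^2 + 15288x - 2184
image of x^8: 6561x^8 - 34976x^7 + 163296x^6 - 353696x^5 + 453600x^4 - 365792x^3 + 183456x^2 - 52448x + 6560
the matrix is upper triangular; its diagonal is (1, 3, 9, 27, 81, 243, 729, 2187, 6561)
for a triangular matrix the eigenvalues are the diagonal entries, with algebraic multiplicity their repetition count

λ = 1 (multiplicity 1), λ = 3 (multiplicity 1), λ = 9 (multiplicity 1), λ = 27 (multiplicity 1), λ = 81 (multiplicity 1), λ = 243 (multiplicity 1), λ = 729 (multiplicity 1), λ = 2187 (multiplicity 1), λ = 6561 (multiplicity 1)


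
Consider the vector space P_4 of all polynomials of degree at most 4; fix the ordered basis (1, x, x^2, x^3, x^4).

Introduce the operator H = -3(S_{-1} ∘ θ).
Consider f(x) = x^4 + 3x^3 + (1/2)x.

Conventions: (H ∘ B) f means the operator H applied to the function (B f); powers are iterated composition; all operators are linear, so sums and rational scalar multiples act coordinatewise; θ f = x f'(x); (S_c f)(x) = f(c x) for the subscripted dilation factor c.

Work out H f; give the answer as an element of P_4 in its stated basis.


θ f = 4x^4 + 9x^3 + (1/2)x
S_{-1} θ f = 4x^4 - 9x^3 - (1/2)x
(-3(S_{-1} ∘ θ)) f = -12x^4 + 27x^3 + (3/2)x

the image equals g(x) = -12x^4 + 27x^3 + (3/2)x


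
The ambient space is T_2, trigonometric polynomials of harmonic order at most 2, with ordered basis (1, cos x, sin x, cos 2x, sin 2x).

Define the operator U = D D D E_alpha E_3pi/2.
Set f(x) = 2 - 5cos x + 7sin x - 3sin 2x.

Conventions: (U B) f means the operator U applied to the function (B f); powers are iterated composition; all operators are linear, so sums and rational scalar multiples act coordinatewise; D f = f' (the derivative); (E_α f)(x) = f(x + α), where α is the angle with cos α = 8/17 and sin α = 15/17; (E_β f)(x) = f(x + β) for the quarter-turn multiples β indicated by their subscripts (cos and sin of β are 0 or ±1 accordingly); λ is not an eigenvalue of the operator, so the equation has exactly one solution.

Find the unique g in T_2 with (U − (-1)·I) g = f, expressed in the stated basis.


the result is g(x) = 2 + (10/3)cos x + (23/3)sin x - (552/2135)cos 2x + (699/2135)sin 2x

write g with unknown coordinates in the stated basis and equate coefficients in (U − (-1)·I) g = f
solving from the highest basis element down gives g = 2 + (10/3)cos x + (23/3)sin x - (552/2135)cos 2x + (699/2135)sin 2x
check: U g = -(25/3)cos x - (2/3)sin x + (552/2135)cos 2x - (7104/2135)sin 2x
so U g − (-1)·g = 2 - 5cos x + 7sin x - 3sin 2x = f ✓


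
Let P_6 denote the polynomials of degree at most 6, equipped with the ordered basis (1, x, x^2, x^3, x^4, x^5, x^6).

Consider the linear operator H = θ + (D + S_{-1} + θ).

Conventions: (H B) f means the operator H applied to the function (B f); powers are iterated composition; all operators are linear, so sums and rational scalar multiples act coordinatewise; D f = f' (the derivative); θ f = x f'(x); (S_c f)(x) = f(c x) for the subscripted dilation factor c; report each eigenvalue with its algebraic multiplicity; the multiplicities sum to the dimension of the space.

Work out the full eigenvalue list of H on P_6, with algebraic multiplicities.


λ = 1 (multiplicity 2), λ = 5 (multiplicity 2), λ = 9 (multiplicity 2), λ = 13 (multiplicity 1)

image of 1: 1
image of x: x + 1
image of x^2: 5x^2 + 2x
image of x^3: 5x^3 + 3x^2
image of x^4: 9x^4 + 4x^3
image of x^5: 9x^5 + 5x^4
image of x^6: 13x^6 + 6x^5
the matrix is upper triangular; its diagonal is (1, 1, 5, 5, 9, 9, 13)
for a triangular matrix the eigenvalues are the diagonal entries, with algebraic multiplicity their repetition count


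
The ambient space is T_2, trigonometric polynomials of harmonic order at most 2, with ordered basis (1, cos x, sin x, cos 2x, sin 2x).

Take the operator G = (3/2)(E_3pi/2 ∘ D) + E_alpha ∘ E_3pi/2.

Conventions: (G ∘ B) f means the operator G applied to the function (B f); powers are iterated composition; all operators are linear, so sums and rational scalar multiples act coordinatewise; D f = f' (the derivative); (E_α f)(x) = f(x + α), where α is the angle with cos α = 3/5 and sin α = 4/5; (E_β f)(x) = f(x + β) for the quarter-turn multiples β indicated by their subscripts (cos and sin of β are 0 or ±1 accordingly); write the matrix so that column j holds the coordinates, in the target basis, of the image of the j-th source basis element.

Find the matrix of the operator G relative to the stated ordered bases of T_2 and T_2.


the matrix is [[1, 0, 0, 0, 0]; [0, 23/10, -3/5, 0, 0]; [0, 3/5, 23/10, 0, 0]; [0, 0, 0, 7/25, -99/25]; [0, 0, 0, 99/25, 7/25]] (rows listed top to bottom)

image of 1: 1
image of cos x: (23/10)cos x + (3/5)sin x
image of sin x: -(3/5)cos x + (23/10)sin x
image of cos 2x: (7/25)cos 2x + (99/25)sin 2x
image of sin 2x: -(99/25)cos 2x + (7/25)sin 2x
each image's coordinates form column j of the matrix


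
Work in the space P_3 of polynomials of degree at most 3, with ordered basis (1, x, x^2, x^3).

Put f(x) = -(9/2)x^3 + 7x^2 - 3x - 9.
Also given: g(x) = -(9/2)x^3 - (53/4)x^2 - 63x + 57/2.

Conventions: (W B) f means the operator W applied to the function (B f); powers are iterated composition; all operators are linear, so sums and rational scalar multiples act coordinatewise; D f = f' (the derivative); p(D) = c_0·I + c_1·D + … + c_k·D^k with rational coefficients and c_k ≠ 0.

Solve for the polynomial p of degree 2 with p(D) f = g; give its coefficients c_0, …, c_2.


D^0 f = -(9/2)x^3 + 7x^2 - 3x - 9
D^1 f = -(27/2)x^2 + 14x - 3
D^2 f = -27x + 14
matching coefficients of g against c_0 f + c_1 Df + … from the top degree down determines the c_i
solution: c_0 = 1, c_1 = 3/2, c_2 = 3

p(D) = I + (3/2)·D + 3·D^2, i.e. c_0 = 1, c_1 = 3/2, c_2 = 3


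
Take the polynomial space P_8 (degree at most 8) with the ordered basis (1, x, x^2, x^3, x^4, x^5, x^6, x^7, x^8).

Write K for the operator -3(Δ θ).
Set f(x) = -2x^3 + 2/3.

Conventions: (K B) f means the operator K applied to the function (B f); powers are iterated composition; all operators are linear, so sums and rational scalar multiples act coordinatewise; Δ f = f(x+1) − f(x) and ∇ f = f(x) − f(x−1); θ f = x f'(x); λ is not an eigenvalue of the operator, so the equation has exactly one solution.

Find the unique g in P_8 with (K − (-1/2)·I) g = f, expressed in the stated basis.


write g with unknown coordinates in the stated basis and equate coefficients in (K − (-1/2)·I) g = f
solving from the highest basis element down gives g = -4x^3 - 216x^2 - 5400x - 105188/3
check: K g = 108x^2 + 2700x + 17532
so K g − (-1/2)·g = -2x^3 + 2/3 = f ✓

the image equals g(x) = -4x^3 - 216x^2 - 5400x - 105188/3


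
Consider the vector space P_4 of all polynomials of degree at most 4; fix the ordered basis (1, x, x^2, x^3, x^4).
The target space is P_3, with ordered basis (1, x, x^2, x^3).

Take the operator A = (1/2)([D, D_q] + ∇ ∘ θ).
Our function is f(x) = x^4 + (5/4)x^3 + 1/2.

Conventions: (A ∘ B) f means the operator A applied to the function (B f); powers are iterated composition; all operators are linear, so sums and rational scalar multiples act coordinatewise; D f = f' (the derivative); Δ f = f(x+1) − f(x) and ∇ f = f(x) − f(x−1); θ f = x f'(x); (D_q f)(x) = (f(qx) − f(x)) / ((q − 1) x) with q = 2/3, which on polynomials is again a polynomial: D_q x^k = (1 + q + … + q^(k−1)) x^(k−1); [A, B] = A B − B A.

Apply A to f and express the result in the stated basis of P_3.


the result is g(x) = 8x^3 - (503/72)x^2 + (17/9)x - 1/8

D_q f = (65/27)x^3 + (95/36)x^2
D D_q f = (65/9)x^2 + (95/18)x
D f = 4x^3 + (15/4)x^2
D_q D f = (76/9)x^2 + (25/4)x
[D, D_q] f = -(11/9)x^2 - (35/36)x
θ f = 4x^4 + (15/4)x^3
∇ θ f = 16x^3 - (51/4)x^2 + (19/4)x - 1/4
([D, D_q] + ∇ ∘ θ) f = 16x^3 - (503/36)x^2 + (34/9)x - 1/4
((1/2)([D, D_q] + ∇ ∘ θ)) f = 8x^3 - (503/72)x^2 + (17/9)x - 1/8


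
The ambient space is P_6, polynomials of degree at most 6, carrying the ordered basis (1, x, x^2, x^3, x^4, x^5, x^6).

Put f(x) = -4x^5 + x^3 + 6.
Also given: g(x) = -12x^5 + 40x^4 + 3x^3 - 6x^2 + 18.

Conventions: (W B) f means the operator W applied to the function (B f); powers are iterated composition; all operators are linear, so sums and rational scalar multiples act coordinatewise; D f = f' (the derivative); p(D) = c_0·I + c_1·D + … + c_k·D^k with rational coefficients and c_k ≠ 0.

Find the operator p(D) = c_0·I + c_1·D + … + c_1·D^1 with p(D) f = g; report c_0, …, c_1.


c_0 = 3, c_1 = -2

D^0 f = -4x^5 + x^3 + 6
D^1 f = -20x^4 + 3x^2
matching coefficients of g against c_0 f + c_1 Df + … from the top degree down determines the c_i
solution: c_0 = 3, c_1 = -2


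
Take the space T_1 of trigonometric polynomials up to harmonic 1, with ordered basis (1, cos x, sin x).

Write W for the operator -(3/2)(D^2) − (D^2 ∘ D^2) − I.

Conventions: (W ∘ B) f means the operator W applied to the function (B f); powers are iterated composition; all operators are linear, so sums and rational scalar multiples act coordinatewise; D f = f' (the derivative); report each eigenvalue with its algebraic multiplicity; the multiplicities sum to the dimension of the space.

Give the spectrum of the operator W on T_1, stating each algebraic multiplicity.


λ = -1 (multiplicity 1), λ = -1/2 (multiplicity 2)

image of 1: -1
image of cos x: -(1/2)cos x
image of sin x: -(1/2)sin x
the matrix is diagonal; its diagonal is (-1, -1/2, -1/2)
for a triangular matrix the eigenvalues are the diagonal entries, with algebraic multiplicity their repetition count


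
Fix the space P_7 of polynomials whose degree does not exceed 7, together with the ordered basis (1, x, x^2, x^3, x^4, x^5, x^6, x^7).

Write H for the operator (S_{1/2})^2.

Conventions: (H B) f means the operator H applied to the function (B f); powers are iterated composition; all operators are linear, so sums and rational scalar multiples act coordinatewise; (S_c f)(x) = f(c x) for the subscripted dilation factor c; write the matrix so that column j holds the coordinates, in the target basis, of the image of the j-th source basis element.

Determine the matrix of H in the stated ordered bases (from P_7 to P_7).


the matrix is [[1, 0, 0, 0, 0, 0, 0, 0]; [0, 1/4, 0, 0, 0, 0, 0, 0]; [0, 0, 1/16, 0, 0, 0, 0, 0]; [0, 0, 0, 1/64, 0, 0, 0, 0]; [0, 0, 0, 0, 1/256, 0, 0, 0]; [0, 0, 0, 0, 0, 1/1024, 0, 0]; [0, 0, 0, 0, 0, 0, 1/4096, 0]; [0, 0, 0, 0, 0, 0, 0, 1/16384]] (rows listed top to bottom)

image of 1: 1
image of x: (1/4)x
image of x^2: (1/16)x^2
image of x^3: (1/64)x^3
image of x^4: (1/256)x^4
image of x^5: (1/1024)x^5
image of x^6: (1/4096)x^6
image of x^7: (1/16384)x^7
each image's coordinates form column j of the matrix


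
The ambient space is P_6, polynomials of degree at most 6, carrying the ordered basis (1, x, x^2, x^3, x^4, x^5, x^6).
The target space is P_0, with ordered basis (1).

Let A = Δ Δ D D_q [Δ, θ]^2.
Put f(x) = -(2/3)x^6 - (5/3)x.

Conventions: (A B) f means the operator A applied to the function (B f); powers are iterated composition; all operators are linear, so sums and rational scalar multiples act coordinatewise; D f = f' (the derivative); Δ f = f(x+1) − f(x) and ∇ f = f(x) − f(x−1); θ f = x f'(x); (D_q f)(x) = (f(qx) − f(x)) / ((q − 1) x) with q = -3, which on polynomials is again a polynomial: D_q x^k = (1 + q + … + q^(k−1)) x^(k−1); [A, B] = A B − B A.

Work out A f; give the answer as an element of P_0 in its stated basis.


θ f = -4x^6 - (5/3)x
Δ θ f = -24x^5 - 60x^4 - 80x^3 - 60x^2 - 24x - 17/3
Δ f = -4x^5 - 10x^4 - (40/3)x^3 - 10x^2 - 4x - 7/3
θ Δ f = -20x^5 - 40x^4 - 40x^3 - 20x^2 - 4x
[Δ, θ] f = -4x^5 - 20x^4 - 40x^3 - 40x^2 - 20x - 17/3
θ [Δ, θ] f = -20x^5 - 80x^4 - 120x^3 - 80x^2 - 20x
Δ θ [Δ, θ] f = -100x^4 - 520x^3 - 1040x^2 - 940x - 320
Δ [Δ, θ] f = -20x^4 - 120x^3 - 280x^2 - 300x - 124
θ Δ [Δ, θ] f = -80x^4 - 360x^3 - 560x^2 - 300x
[Δ, θ] [Δ, θ] f = -20x^4 - 160x^3 - 480x^2 - 640x - 320
D_q [Δ, θ]^2 f = 400x^3 - 1120x^2 + 960x - 640
D D_q [Δ, θ]^2 f = 1200x^2 - 2240x + 960
Δ D D_q [Δ, θ]^2 f = 2400x - 1040
Δ Δ D D_q [Δ, θ]^2 f = 2400

the result is g(x) = 2400


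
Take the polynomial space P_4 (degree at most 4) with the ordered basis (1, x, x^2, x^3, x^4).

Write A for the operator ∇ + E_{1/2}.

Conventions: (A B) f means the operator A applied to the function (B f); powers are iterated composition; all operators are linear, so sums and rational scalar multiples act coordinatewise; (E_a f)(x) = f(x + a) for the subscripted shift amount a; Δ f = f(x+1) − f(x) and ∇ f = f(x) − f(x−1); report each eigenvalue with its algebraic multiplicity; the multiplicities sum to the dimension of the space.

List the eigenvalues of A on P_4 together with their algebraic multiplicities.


λ = 1 (multiplicity 5)

image of 1: 1
image of x: x + 3/2
image of x^2: x^2 + 3x - 3/4
image of x^3: x^3 + (9/2)x^2 - (9/4)x + 9/8
image of x^4: x^4 + 6x^3 - (9/2)x^2 + (9/2)x - 15/16
the matrix is upper triangular; its diagonal is (1, 1, 1, 1, 1)
for a triangular matrix the eigenvalues are the diagonal entries, with algebraic multiplicity their repetition count


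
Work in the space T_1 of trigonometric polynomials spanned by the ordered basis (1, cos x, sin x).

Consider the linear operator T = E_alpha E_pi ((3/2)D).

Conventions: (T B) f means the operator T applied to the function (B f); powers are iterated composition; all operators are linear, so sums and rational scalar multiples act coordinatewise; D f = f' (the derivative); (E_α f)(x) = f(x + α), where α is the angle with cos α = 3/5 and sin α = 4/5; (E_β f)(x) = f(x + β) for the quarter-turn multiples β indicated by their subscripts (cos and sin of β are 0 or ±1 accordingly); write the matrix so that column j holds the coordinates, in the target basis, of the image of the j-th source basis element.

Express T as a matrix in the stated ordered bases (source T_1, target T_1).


image of 1: 0
image of cos x: (6/5)cos x + (9/10)sin x
image of sin x: -(9/10)cos x + (6/5)sin x
each image's coordinates form column j of the matrix

the matrix is [[0, 0, 0]; [0, 6/5, -9/10]; [0, 9/10, 6/5]] (rows listed top to bottom)


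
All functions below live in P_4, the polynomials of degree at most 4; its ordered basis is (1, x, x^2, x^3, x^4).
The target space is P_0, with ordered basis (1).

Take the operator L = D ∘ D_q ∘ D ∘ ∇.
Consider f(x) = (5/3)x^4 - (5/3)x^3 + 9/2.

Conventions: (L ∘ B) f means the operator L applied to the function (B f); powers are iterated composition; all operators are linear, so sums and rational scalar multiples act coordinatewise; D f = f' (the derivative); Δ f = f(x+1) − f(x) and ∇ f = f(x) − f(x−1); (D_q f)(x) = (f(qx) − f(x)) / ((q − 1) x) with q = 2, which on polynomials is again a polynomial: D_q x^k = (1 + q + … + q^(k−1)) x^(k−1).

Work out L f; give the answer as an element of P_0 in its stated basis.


∇ f = (20/3)x^3 - 15x^2 + (35/3)x - 10/3
D ∇ f = 20x^2 - 30x + 35/3
D_q D ∇ f = 60x - 30
D (D_q ∘ D ∘ ∇) f = 60

the image equals g(x) = 60


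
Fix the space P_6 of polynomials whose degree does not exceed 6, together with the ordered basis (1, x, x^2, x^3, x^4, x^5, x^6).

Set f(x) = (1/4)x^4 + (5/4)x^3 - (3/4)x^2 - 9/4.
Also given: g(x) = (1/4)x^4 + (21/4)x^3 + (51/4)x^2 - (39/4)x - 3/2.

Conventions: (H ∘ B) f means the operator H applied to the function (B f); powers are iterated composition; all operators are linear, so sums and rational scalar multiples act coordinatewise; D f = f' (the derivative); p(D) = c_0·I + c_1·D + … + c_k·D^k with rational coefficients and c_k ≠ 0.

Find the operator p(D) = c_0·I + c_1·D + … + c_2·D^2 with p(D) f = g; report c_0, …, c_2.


D^0 f = (1/4)x^4 + (5/4)x^3 - (3/4)x^2 - 9/4
D^1 f = x^3 + (15/4)x^2 - (3/2)x
D^2 f = 3x^2 + (15/2)x - 3/2
matching coefficients of g against c_0 f + c_1 Df + … from the top degree down determines the c_i
solution: c_0 = 1, c_1 = 4, c_2 = -1/2

c_0 = 1, c_1 = 4, c_2 = -1/2


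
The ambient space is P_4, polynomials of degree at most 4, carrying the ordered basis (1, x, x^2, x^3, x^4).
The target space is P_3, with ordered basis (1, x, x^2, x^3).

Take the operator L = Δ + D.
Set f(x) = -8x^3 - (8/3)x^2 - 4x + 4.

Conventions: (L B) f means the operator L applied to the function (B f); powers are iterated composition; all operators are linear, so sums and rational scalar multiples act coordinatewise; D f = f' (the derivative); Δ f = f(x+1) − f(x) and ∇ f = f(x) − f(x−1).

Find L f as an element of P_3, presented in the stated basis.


Δ f = -24x^2 - (88/3)x - 44/3
D f = -24x^2 - (16/3)x - 4
(Δ + D) f = -48x^2 - (104/3)x - 56/3

the image equals g(x) = -48x^2 - (104/3)x - 56/3


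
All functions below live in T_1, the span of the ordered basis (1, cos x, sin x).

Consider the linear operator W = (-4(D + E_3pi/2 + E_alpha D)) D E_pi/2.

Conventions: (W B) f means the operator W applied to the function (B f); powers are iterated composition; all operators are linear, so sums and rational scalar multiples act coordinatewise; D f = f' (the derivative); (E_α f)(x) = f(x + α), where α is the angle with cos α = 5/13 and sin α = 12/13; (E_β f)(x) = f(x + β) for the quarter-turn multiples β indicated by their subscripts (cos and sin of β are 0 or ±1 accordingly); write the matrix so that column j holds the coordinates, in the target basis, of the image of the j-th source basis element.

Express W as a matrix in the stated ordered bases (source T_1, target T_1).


image of 1: 0
image of cos x: -(48/13)cos x - (20/13)sin x
image of sin x: (20/13)cos x - (48/13)sin x
each image's coordinates form column j of the matrix

the matrix is [[0, 0, 0]; [0, -48/13, 20/13]; [0, -20/13, -48/13]] (rows listed top to bottom)


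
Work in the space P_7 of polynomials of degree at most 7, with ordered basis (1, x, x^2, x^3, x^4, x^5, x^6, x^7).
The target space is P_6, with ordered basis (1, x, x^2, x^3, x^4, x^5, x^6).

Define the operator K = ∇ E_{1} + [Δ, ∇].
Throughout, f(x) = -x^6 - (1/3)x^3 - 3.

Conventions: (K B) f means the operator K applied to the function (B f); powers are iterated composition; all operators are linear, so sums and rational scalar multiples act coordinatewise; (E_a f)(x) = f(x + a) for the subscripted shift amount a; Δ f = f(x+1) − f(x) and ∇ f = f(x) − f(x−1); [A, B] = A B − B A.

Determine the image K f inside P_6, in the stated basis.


the image equals g(x) = -6x^5 - 15x^4 - 20x^3 - 16x^2 - 7x - 4/3

E_{1} f = -x^6 - 6x^5 - 15x^4 - (61/3)x^3 - 16x^2 - 7x - 13/3
∇ E_{1} f = -6x^5 - 15x^4 - 20x^3 - 16x^2 - 7x - 4/3
∇ f = -6x^5 + 15x^4 - 20x^3 + 14x^2 - 5x + 2/3
Δ ∇ f = -30x^4 - 30x^2 - 2x - 2
Δ f = -6x^5 - 15x^4 - 20x^3 - 16x^2 - 7x - 4/3
∇ Δ f = -30x^4 - 30x^2 - 2x - 2
[Δ, ∇] f = 0
(∇ E_{1} + [Δ, ∇]) f = -6x^5 - 15x^4 - 20x^3 - 16x^2 - 7x - 4/3
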